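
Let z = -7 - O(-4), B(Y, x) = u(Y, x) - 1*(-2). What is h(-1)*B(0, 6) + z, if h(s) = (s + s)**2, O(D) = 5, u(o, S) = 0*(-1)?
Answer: -4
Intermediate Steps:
u(o, S) = 0
h(s) = 4*s**2 (h(s) = (2*s)**2 = 4*s**2)
B(Y, x) = 2 (B(Y, x) = 0 - 1*(-2) = 0 + 2 = 2)
z = -12 (z = -7 - 1*5 = -7 - 5 = -12)
h(-1)*B(0, 6) + z = (4*(-1)**2)*2 - 12 = (4*1)*2 - 12 = 4*2 - 12 = 8 - 12 = -4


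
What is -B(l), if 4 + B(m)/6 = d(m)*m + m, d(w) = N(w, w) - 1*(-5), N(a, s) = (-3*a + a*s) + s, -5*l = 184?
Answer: 39576984/125 ≈ 3.1662e+5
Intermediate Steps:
l = -184/5 (l = -⅕*184 = -184/5 ≈ -36.800)
N(a, s) = s - 3*a + a*s
d(w) = 5 + w² - 2*w (d(w) = (w - 3*w + w*w) - 1*(-5) = (w - 3*w + w²) + 5 = (w² - 2*w) + 5 = 5 + w² - 2*w)
B(m) = -24 + 6*m + 6*m*(5 + m² - 2*m) (B(m) = -24 + 6*((5 + m² - 2*m)*m + m) = -24 + 6*(m*(5 + m² - 2*m) + m) = -24 + 6*(m + m*(5 + m² - 2*m)) = -24 + (6*m + 6*m*(5 + m² - 2*m)) = -24 + 6*m + 6*m*(5 + m² - 2*m))
-B(l) = -(-24 + 6*(-184/5) + 6*(-184/5)*(5 + (-184/5)² - 2*(-184/5))) = -(-24 - 1104/5 + 6*(-184/5)*(5 + 33856/25 + 368/5)) = -(-24 - 1104/5 + 6*(-184/5)*(35821/25)) = -(-24 - 1104/5 - 39546384/125) = -1*(-39576984/125) = 39576984/125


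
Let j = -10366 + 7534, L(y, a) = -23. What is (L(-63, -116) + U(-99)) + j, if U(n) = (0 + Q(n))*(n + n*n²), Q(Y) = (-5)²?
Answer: -24262805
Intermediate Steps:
Q(Y) = 25
U(n) = 25*n + 25*n³ (U(n) = (0 + 25)*(n + n*n²) = 25*(n + n³) = 25*n + 25*n³)
j = -2832
(L(-63, -116) + U(-99)) + j = (-23 + 25*(-99)*(1 + (-99)²)) - 2832 = (-23 + 25*(-99)*(1 + 9801)) - 2832 = (-23 + 25*(-99)*9802) - 2832 = (-23 - 24259950) - 2832 = -24259973 - 2832 = -24262805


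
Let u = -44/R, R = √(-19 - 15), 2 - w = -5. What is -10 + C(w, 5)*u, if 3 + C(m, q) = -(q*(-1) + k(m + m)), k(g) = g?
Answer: -10 - 264*I*√34/17 ≈ -10.0 - 90.551*I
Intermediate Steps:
w = 7 (w = 2 - 1*(-5) = 2 + 5 = 7)
R = I*√34 (R = √(-34) = I*√34 ≈ 5.8309*I)
u = 22*I*√34/17 (u = -44*(-I*√34/34) = -(-22)*I*√34/17 = 22*I*√34/17 ≈ 7.5459*I)
C(m, q) = -3 + q - 2*m (C(m, q) = -3 - (q*(-1) + (m + m)) = -3 - (-q + 2*m) = -3 + (q - 2*m) = -3 + q - 2*m)
-10 + C(w, 5)*u = -10 + (-3 + 5 - 2*7)*(22*I*√34/17) = -10 + (-3 + 5 - 14)*(22*I*√34/17) = -10 - 264*I*√34/17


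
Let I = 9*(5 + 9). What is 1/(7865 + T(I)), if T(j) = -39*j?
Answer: 1/2951 ≈ 0.00033887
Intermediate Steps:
I = 126 (I = 9*14 = 126)
1/(7865 + T(I)) = 1/(7865 - 39*126) = 1/(7865 - 4914) = 1/2951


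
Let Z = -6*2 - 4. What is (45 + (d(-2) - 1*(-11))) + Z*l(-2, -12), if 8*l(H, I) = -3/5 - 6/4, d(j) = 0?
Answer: 301/5 ≈ 60.200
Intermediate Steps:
l(H, I) = -21/80 (l(H, I) = (-3/5 - 6/4)/8 = (-3*⅕ - 6*¼)/8 = (-⅗ - 3/2)/8 = (⅛)*(-21/10) = -21/80)
Z = -16 (Z = -12 - 4 = -16)
(45 + (d(-2) - 1*(-11))) + Z*l(-2, -12) = (45 + (0 - 1*(-11))) - 16*(-21/80) = (45 + (0 + 11)) + 21/5 = (45 + 11) + 21/5 = 56 + 21/5 = 301/5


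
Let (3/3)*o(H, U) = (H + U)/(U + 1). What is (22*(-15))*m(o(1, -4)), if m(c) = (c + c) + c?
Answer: -990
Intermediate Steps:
o(H, U) = (H + U)/(1 + U) (o(H, U) = (H + U)/(U + 1) = (H + U)/(1 + U))
m(c) = 3*c (m(c) = 2*c + c = 3*c)
(22*(-15))*m(o(1, -4)) = (22*(-15))*(3*((1 - 4)/(1 - 4))) = -990*-3/(-3) = -990*(-⅓*(-3)) = -990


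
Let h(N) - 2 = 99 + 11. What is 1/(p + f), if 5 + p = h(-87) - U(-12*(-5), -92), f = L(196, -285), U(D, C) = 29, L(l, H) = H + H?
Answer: -1/492 ≈ -0.0020325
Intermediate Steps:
L(l, H) = 2*H
h(N) = 112 (h(N) = 2 + (99 + 11) = 2 + 110 = 112)
f = -570 (f = 2*(-285) = -570)
p = 78 (p = -5 + (112 - 1*29) = -5 + (112 - 29) = -5 + 83 = 78)
1/(p + f) = 1/(78 - 570) = 1/(-492) = -1/492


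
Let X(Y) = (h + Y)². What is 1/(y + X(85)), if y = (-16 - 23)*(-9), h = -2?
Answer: 1/7240 ≈ 0.00013812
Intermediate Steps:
X(Y) = (-2 + Y)²
y = 351 (y = -39*(-9) = 351)
1/(y + X(85)) = 1/(351 + (-2 + 85)²) = 1/(351 + 83²) = 1/(351 + 6889) = 1/7240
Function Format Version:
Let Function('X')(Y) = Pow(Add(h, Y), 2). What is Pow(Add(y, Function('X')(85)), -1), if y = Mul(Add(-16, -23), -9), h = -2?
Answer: Rational(1, 7240) ≈ 0.00013812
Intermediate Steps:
Function('X')(Y) = Pow(Add(-2, Y), 2)
y = 351 (y = Mul(-39, -9) = 351)
Pow(Add(y, Function('X')(85)), -1) = Pow(Add(351, Pow(Add(-2, 85), 2)), -1) = Pow(Add(351, Pow(83, 2)), -1) = Pow(Add(351, 6889), -1) = Pow(7240, -1) = Rational(1, 7240)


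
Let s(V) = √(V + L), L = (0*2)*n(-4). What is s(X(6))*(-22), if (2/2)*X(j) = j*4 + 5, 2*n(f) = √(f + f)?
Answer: -22*√29 ≈ -118.47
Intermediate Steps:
n(f) = √2*√f/2 (n(f) = √(f + f)/2 = √(2*f)/2 = (√2*√f)/2 = √2*√f/2)
X(j) = 5 + 4*j (X(j) = j*4 + 5 = 4*j + 5 = 5 + 4*j)
L = 0 (L = (0*2)*(√2*√(-4)/2) = 0*(√2*(2*I)/2) = 0*(I*√2) = 0)
s(V) = √V (s(V) = √(V + 0) = √V)
s(X(6))*(-22) = √(5 + 4*6)*(-22) = √(5 + 24)*(-22) = √29*(-22) = -22*√29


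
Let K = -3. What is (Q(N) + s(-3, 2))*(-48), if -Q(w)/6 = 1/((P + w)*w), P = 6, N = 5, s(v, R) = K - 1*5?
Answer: 21408/55 ≈ 389.24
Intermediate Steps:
s(v, R) = -8 (s(v, R) = -3 - 1*5 = -3 - 5 = -8)
Q(w) = -6/(w*(6 + w)) (Q(w) = -6/((6 + w)*w) = -6/(w*(6 + w)))
(Q(N) + s(-3, 2))*(-48) = (-6/(5*(6 + 5)) - 8)*(-48) = (-6*1/5/11 - 8)*(-48) = (-6*1/5*1/11 - 8)*(-48) = (-6/55 - 8)*(-48) = -446/55*(-48) = 21408/55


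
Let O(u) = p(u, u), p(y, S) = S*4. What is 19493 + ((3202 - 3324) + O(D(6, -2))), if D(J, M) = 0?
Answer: 19371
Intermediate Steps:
p(y, S) = 4*S
O(u) = 4*u
19493 + ((3202 - 3324) + O(D(6, -2))) = 19493 + ((3202 - 3324) + 4*0) = 19493 + (-122 + 0) = 19493 - 122 = 19371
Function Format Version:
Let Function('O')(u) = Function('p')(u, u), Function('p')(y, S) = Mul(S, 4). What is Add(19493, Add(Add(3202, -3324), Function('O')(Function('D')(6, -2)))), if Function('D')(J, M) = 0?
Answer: 19371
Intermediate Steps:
Function('p')(y, S) = Mul(4, S)
Function('O')(u) = Mul(4, u)
Add(19493, Add(Add(3202, -3324), Function('O')(Function('D')(6, -2)))) = Add(19493, Add(Add(3202, -3324), Mul(4, 0))) = Add(19493, Add(-122, 0)) = Add(19493, -122) = 19371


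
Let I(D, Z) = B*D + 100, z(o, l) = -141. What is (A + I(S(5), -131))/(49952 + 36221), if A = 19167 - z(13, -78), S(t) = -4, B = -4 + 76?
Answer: 19120/86173 ≈ 0.22188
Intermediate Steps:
B = 72
I(D, Z) = 100 + 72*D (I(D, Z) = 72*D + 100 = 100 + 72*D)
A = 19308 (A = 19167 - 1*(-141) = 19167 + 141 = 19308)
(A + I(S(5), -131))/(49952 + 36221) = (19308 + (100 + 72*(-4)))/(49952 + 36221) = (19308 + (100 - 288))/86173 = (19308 - 188)*(1/86173) = 19120*(1/86173) = 19120/86173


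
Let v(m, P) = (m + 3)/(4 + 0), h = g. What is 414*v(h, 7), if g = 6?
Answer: 1863/2 ≈ 931.50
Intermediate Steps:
h = 6
v(m, P) = 3/4 + m/4 (v(m, P) = (3 + m)/4 = (3 + m)*(1/4) = 3/4 + m/4)
414*v(h, 7) = 414*(3/4 + (1/4)*6) = 414*(3/4 + 3/2) = 414*(9/4) = 1863/2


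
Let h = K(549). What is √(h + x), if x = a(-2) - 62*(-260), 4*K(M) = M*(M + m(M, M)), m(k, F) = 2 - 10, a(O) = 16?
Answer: √361553/2 ≈ 300.65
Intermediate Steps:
m(k, F) = -8
K(M) = M*(-8 + M)/4 (K(M) = (M*(M - 8))/4 = (M*(-8 + M))/4 = M*(-8 + M)/4)
x = 16136 (x = 16 - 62*(-260) = 16 + 16120 = 16136)
h = 297009/4 (h = (¼)*549*(-8 + 549) = (¼)*549*541 = 297009/4 ≈ 74252.)
√(h + x) = √(297009/4 + 16136) = √(361553/4) = √361553/2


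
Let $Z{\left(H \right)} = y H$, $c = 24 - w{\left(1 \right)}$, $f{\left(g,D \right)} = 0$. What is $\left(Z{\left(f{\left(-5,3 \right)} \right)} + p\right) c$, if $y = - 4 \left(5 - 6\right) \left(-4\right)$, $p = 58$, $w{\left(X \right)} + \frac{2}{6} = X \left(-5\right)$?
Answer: $\frac{5104}{3} \approx 1701.3$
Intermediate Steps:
$w{\left(X \right)} = - \frac{1}{3} - 5 X$ ($w{\left(X \right)} = - \frac{1}{3} + X \left(-5\right) = - \frac{1}{3} - 5 X$)
$c = \frac{88}{3}$ ($c = 24 - \left(- \frac{1}{3} - 5\right) = 24 - - \frac{16}{3} = 24 + \frac{16}{3} = \frac{88}{3} \approx 29.333$)
$y = -16$ ($y = - 4 \left(5 - 6\right) \left(-4\right) = \left(-4\right) \left(-1\right) \left(-4\right) = 4 \left(-4\right) = -16$)
$Z{\left(H \right)} = - 16 H$
$\left(Z{\left(f{\left(-5,3 \right)} \right)} + p\right) c = \left(\left(-16\right) 0 + 58\right) \frac{88}{3} = \left(0 + 58\right) \frac{88}{3} = 58 \cdot \frac{88}{3} = \frac{5104}{3}$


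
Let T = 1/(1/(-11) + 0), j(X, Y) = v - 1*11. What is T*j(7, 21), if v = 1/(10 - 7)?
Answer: 352/3 ≈ 117.33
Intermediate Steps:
v = ⅓ (v = 1/3 = ⅓ ≈ 0.33333)
j(X, Y) = -32/3 (j(X, Y) = ⅓ - 1*11 = ⅓ - 11 = -32/3)
T = -11 (T = 1/(-1/11 + 0) = 1/(-1/11) = -11)
T*j(7, 21) = -11*(-32/3) = 352/3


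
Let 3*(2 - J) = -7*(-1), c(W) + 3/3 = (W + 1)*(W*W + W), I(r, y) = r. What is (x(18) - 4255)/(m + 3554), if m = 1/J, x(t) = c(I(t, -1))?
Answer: 2242/3551 ≈ 0.63137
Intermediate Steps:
c(W) = -1 + (1 + W)*(W + W**2) (c(W) = -1 + (W + 1)*(W*W + W) = -1 + (1 + W)*(W**2 + W) = -1 + (1 + W)*(W + W**2))
J = -1/3 (J = 2 - (-7)*(-1)/3 = 2 - 1/3*7 = 2 - 7/3 = -1/3 ≈ -0.33333)
x(t) = -1 + t + t**3 + 2*t**2
m = -3 (m = 1/(-1/3) = -3)
(x(18) - 4255)/(m + 3554) = ((-1 + 18 + 18**3 + 2*18**2) - 4255)/(-3 + 3554) = ((-1 + 18 + 5832 + 2*324) - 4255)/3551 = ((-1 + 18 + 5832 + 648) - 4255)*(1/3551) = (6497 - 4255)*(1/3551) = 2242*(1/3551) = 2242/3551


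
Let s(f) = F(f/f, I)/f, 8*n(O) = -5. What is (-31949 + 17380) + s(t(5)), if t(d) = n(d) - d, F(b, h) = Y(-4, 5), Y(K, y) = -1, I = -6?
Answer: -655597/45 ≈ -14569.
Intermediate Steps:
F(b, h) = -1
n(O) = -5/8 (n(O) = (1/8)*(-5) = -5/8)
t(d) = -5/8 - d
s(f) = -1/f
(-31949 + 17380) + s(t(5)) = (-31949 + 17380) - 1/(-5/8 - 1*5) = -14569 - 1/(-5/8 - 5) = -14569 - 1/(-45/8) = -14569 - 1*(-8/45) = -14569 + 8/45 = -655597/45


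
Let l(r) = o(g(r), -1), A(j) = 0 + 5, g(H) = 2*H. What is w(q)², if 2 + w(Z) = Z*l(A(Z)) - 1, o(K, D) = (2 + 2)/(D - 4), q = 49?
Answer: 44521/25 ≈ 1780.8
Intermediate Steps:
o(K, D) = 4/(-4 + D)
A(j) = 5
l(r) = -⅘ (l(r) = 4/(-4 - 1) = 4/(-5) = 4*(-⅕) = -⅘)
w(Z) = -3 - 4*Z/5 (w(Z) = -2 + (Z*(-⅘) - 1) = -2 + (-4*Z/5 - 1) = -2 + (-1 - 4*Z/5) = -3 - 4*Z/5)
w(q)² = (-3 - ⅘*49)² = (-3 - 196/5)² = (-211/5)² = 44521/25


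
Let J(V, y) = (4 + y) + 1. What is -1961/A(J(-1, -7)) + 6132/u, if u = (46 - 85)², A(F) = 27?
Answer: -313013/4563 ≈ -68.598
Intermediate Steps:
J(V, y) = 5 + y
u = 1521 (u = (-39)² = 1521)
-1961/A(J(-1, -7)) + 6132/u = -1961/27 + 6132/1521 = -1961*1/27 + 6132*(1/1521) = -1961/27 + 2044/507 = -313013/4563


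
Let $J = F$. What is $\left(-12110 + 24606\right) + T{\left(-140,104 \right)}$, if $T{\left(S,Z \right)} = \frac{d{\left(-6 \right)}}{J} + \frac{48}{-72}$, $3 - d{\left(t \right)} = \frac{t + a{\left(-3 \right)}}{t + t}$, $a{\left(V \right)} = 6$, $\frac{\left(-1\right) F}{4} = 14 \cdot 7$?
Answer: $\frac{14694503}{1176} \approx 12495.0$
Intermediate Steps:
$F = -392$ ($F = - 4 \cdot 14 \cdot 7 = \left(-4\right) 98 = -392$)
$J = -392$
$d{\left(t \right)} = 3 - \frac{6 + t}{2 t}$ ($d{\left(t \right)} = 3 - \frac{t + 6}{t + t} = 3 - \frac{6 + t}{2 t}$)
$T{\left(S,Z \right)} = - \frac{793}{1176}$ ($T{\left(S,Z \right)} = \frac{\frac{5}{2} - \frac{3}{-6}}{-392} + \frac{48}{-72} = \left(\frac{5}{2} - - \frac{1}{2}\right) \left(- \frac{1}{392}\right) + 48 \left(- \frac{1}{72}\right) = \left(\frac{5}{2} + \frac{1}{2}\right) \left(- \frac{1}{392}\right) - \frac{2}{3} = 3 \left(- \frac{1}{392}\right) - \frac{2}{3} = - \frac{3}{392} - \frac{2}{3} = - \frac{793}{1176}$)
$\left(-12110 + 24606\right) + T{\left(-140,104 \right)} = \left(-12110 + 24606\right) - \frac{793}{1176} = 12496 - \frac{793}{1176} = \frac{14694503}{1176}$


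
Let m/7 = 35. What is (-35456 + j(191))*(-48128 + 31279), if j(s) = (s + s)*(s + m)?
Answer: -2208836504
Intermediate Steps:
m = 245 (m = 7*35 = 245)
j(s) = 2*s*(245 + s) (j(s) = (s + s)*(s + 245) = (2*s)*(245 + s) = 2*s*(245 + s))
(-35456 + j(191))*(-48128 + 31279) = (-35456 + 2*191*(245 + 191))*(-48128 + 31279) = (-35456 + 2*191*436)*(-16849) = (-35456 + 166552)*(-16849) = 131096*(-16849) = -2208836504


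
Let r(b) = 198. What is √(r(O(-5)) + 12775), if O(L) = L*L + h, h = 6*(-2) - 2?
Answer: √12973 ≈ 113.90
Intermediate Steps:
h = -14 (h = -12 - 2 = -14)
O(L) = -14 + L² (O(L) = L*L - 14 = L² - 14 = -14 + L²)
√(r(O(-5)) + 12775) = √(198 + 12775) = √12973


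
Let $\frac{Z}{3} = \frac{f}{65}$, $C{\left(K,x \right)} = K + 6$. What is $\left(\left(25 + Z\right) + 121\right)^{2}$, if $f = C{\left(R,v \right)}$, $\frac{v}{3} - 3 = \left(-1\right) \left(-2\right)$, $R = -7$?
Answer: $\frac{90003169}{4225} \approx 21303.0$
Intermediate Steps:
$v = 15$ ($v = 9 + 3 \left(\left(-1\right) \left(-2\right)\right) = 9 + 3 \cdot 2 = 9 + 6 = 15$)
$C{\left(K,x \right)} = 6 + K$
$f = -1$ ($f = 6 - 7 = -1$)
$Z = - \frac{3}{65}$ ($Z = 3 \left(- \frac{1}{65}\right) = - \frac{3}{65} \approx -0.046154$)
$\left(\left(25 + Z\right) + 121\right)^{2} = \left(\left(25 - \frac{3}{65}\right) + 121\right)^{2} = \left(\frac{1622}{65} + 121\right)^{2} = \left(\frac{9487}{65}\right)^{2} = \frac{90003169}{4225}$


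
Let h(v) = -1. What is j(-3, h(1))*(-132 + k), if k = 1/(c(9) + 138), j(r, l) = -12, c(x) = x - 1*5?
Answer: 112458/71 ≈ 1583.9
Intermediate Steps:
c(x) = -5 + x (c(x) = x - 5 = -5 + x)
k = 1/142 (k = 1/((-5 + 9) + 138) = 1/(4 + 138) = 1/142 ≈ 0.0070423)
j(-3, h(1))*(-132 + k) = -12*(-132 + 1/142) = -12*(-18743/142) = 112458/71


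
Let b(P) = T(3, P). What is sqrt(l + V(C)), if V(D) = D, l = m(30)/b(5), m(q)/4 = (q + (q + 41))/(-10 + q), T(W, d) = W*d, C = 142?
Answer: sqrt(32253)/15 ≈ 11.973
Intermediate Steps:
b(P) = 3*P
m(q) = 4*(41 + 2*q)/(-10 + q) (m(q) = 4*((q + (q + 41))/(-10 + q)) = 4*((q + (41 + q))/(-10 + q)) = 4*((41 + 2*q)/(-10 + q)) = 4*(41 + 2*q)/(-10 + q))
l = 101/75 (l = (4*(41 + 2*30)/(-10 + 30))/((3*5)) = (4*(41 + 60)/20)/15 = (4*(1/20)*101)*(1/15) = (101/5)*(1/15) = 101/75 ≈ 1.3467)
sqrt(l + V(C)) = sqrt(101/75 + 142) = sqrt(10751/75) = sqrt(32253)/15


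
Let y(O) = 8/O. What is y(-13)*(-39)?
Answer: 24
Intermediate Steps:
y(-13)*(-39) = (8/(-13))*(-39) = (8*(-1/13))*(-39) = -8/13*(-39) = 24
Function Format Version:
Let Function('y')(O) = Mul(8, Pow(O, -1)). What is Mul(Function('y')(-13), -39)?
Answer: 24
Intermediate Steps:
Mul(Function('y')(-13), -39) = Mul(Mul(8, Pow(-13, -1)), -39) = Mul(Mul(8, Rational(-1, 13)), -39) = Mul(Rational(-8, 13), -39) = 24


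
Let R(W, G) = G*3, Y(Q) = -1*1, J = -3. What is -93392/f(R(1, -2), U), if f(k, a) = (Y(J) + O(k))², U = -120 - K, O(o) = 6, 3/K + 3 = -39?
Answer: -93392/25 ≈ -3735.7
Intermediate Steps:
K = -1/14 (K = 3/(-3 - 39) = 3/(-42) = 3*(-1/42) = -1/14 ≈ -0.071429)
Y(Q) = -1
U = -1679/14 (U = -120 - 1*(-1/14) = -120 + 1/14 = -1679/14 ≈ -119.93)
R(W, G) = 3*G
f(k, a) = 25 (f(k, a) = (-1 + 6)² = 5² = 25)
-93392/f(R(1, -2), U) = -93392/25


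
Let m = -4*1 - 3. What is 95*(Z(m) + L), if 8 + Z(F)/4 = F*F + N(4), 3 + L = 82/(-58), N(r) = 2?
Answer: 461700/29 ≈ 15921.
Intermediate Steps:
m = -7 (m = -4 - 3 = -7)
L = -128/29 (L = -3 + 82/(-58) = -3 + 82*(-1/58) = -3 - 41/29 = -128/29 ≈ -4.4138)
Z(F) = -24 + 4*F**2 (Z(F) = -32 + 4*(F*F + 2) = -32 + 4*(F**2 + 2) = -32 + 4*(2 + F**2) = -32 + (8 + 4*F**2) = -24 + 4*F**2)
95*(Z(m) + L) = 95*((-24 + 4*(-7)**2) - 128/29) = 95*((-24 + 4*49) - 128/29) = 95*((-24 + 196) - 128/29) = 95*(172 - 128/29) = 95*(4860/29) = 461700/29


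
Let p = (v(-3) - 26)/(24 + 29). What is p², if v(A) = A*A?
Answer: 289/2809 ≈ 0.10288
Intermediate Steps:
v(A) = A²
p = -17/53 (p = ((-3)² - 26)/(24 + 29) = (9 - 26)/53 = -17*1/53 = -17/53 ≈ -0.32075)
p² = (-17/53)² = 289/2809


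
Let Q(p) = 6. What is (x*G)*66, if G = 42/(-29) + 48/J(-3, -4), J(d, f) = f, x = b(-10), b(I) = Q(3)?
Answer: -154440/29 ≈ -5325.5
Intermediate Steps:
b(I) = 6
x = 6
G = -390/29 (G = 42/(-29) + 48/(-4) = 42*(-1/29) + 48*(-¼) = -42/29 - 12 = -390/29 ≈ -13.448)
(x*G)*66 = (6*(-390/29))*66 = -2340/29*66 = -154440/29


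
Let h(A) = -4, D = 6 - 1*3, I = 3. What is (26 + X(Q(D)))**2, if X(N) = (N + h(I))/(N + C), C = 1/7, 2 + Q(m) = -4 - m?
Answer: 2900209/3844 ≈ 754.48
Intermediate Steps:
D = 3 (D = 6 - 3 = 3)
Q(m) = -6 - m (Q(m) = -2 + (-4 - m) = -6 - m)
C = 1/7 ≈ 0.14286
X(N) = (-4 + N)/(1/7 + N) (X(N) = (N - 4)/(N + 1/7) = (-4 + N)/(1/7 + N))
(26 + X(Q(D)))**2 = (26 + 7*(-4 + (-6 - 1*3))/(1 + 7*(-6 - 1*3)))**2 = (26 + 7*(-4 + (-6 - 3))/(1 + 7*(-6 - 3)))**2 = (26 + 7*(-4 - 9)/(1 + 7*(-9)))**2 = (26 + 7*(-13)/(1 - 63))**2 = (26 + 7*(-13)/(-62))**2 = (26 + 7*(-1/62)*(-13))**2 = (26 + 91/62)**2 = (1703/62)**2 = 2900209/3844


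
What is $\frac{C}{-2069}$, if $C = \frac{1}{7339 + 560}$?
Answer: $- \frac{1}{16343031} \approx -6.1188 \cdot 10^{-8}$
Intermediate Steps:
$C = \frac{1}{7899} \approx 0.0001266$
$\frac{C}{-2069} = \frac{1}{7899 \left(-2069\right)} = \frac{1}{7899} \left(- \frac{1}{2069}\right) = - \frac{1}{16343031}$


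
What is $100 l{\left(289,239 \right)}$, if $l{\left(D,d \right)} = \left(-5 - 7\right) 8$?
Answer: $-9600$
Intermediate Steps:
$l{\left(D,d \right)} = -96$ ($l{\left(D,d \right)} = \left(-12\right) 8 = -96$)
$100 l{\left(289,239 \right)} = 100 \left(-96\right) = -9600$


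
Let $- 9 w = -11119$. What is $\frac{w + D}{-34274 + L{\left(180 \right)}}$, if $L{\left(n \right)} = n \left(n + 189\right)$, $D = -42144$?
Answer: $- \frac{368177}{289314} \approx -1.2726$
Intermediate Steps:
$w = \frac{11119}{9}$ ($w = \left(- \frac{1}{9}\right) \left(-11119\right) = \frac{11119}{9} \approx 1235.4$)
$L{\left(n \right)} = n \left(189 + n\right)$
$\frac{w + D}{-34274 + L{\left(180 \right)}} = \frac{\frac{11119}{9} - 42144}{-34274 + 180 \left(189 + 180\right)} = - \frac{368177}{9 \left(-34274 + 180 \cdot 369\right)} = - \frac{368177}{9 \left(-34274 + 66420\right)} = - \frac{368177}{9 \cdot 32146} = \left(- \frac{368177}{9}\right) \frac{1}{32146} = - \frac{368177}{289314}$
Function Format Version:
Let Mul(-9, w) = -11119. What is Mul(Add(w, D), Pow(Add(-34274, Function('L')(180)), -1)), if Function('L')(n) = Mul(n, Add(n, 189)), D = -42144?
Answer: Rational(-368177, 289314) ≈ -1.2726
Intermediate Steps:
w = Rational(11119, 9) (w = Mul(Rational(-1, 9), -11119) = Rational(11119, 9) ≈ 1235.4)
Function('L')(n) = Mul(n, Add(189, n))
Mul(Add(w, D), Pow(Add(-34274, Function('L')(180)), -1)) = Mul(Add(Rational(11119, 9), -42144), Pow(Add(-34274, Mul(180, Add(189, 180))), -1)) = Mul(Rational(-368177, 9), Pow(Add(-34274, Mul(180, 369)), -1)) = Mul(Rational(-368177, 9), Pow(Add(-34274, 66420), -1)) = Mul(Rational(-368177, 9), Pow(32146, -1)) = Mul(Rational(-368177, 9), Rational(1, 32146)) = Rational(-368177, 289314)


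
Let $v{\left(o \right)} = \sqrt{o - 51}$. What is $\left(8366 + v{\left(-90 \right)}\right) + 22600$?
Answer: $30966 + i \sqrt{141} \approx 30966.0 + 11.874 i$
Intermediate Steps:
$v{\left(o \right)} = \sqrt{-51 + o}$
$\left(8366 + v{\left(-90 \right)}\right) + 22600 = \left(8366 + \sqrt{-51 - 90}\right) + 22600 = \left(8366 + \sqrt{-141}\right) + 22600 = \left(8366 + i \sqrt{141}\right) + 22600 = 30966 + i \sqrt{141}$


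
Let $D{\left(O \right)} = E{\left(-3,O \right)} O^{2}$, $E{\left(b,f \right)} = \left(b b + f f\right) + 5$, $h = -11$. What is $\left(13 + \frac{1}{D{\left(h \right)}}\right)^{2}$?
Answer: $\frac{45095070736}{266832225} \approx 169.0$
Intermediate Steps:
$E{\left(b,f \right)} = 5 + b^{2} + f^{2}$ ($E{\left(b,f \right)} = \left(b^{2} + f^{2}\right) + 5 = 5 + b^{2} + f^{2}$)
$D{\left(O \right)} = O^{2} \left(14 + O^{2}\right)$ ($D{\left(O \right)} = \left(5 + \left(-3\right)^{2} + O^{2}\right) O^{2} = \left(5 + 9 + O^{2}\right) O^{2} = \left(14 + O^{2}\right) O^{2} = O^{2} \left(14 + O^{2}\right)$)
$\left(13 + \frac{1}{D{\left(h \right)}}\right)^{2} = \left(13 + \frac{1}{\left(-11\right)^{2} \left(14 + \left(-11\right)^{2}\right)}\right)^{2} = \left(13 + \frac{1}{121 \left(14 + 121\right)}\right)^{2} = \left(13 + \frac{1}{121 \cdot 135}\right)^{2} = \left(13 + \frac{1}{16335}\right)^{2} = \left(\frac{212356}{16335}\right)^{2} = \frac{45095070736}{266832225}$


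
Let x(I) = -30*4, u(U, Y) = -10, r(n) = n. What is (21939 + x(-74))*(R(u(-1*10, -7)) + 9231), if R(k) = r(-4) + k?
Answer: 201105723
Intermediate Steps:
x(I) = -120
R(k) = -4 + k
(21939 + x(-74))*(R(u(-1*10, -7)) + 9231) = (21939 - 120)*((-4 - 10) + 9231) = 21819*(-14 + 9231) = 21819*9217 = 201105723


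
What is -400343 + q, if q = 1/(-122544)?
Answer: -49059632593/122544 ≈ -4.0034e+5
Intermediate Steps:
q = -1/122544 ≈ -8.1603e-6
-400343 + q = -400343 - 1/122544 = -49059632593/122544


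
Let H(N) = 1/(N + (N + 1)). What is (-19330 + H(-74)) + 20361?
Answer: 151556/147 ≈ 1031.0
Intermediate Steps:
H(N) = 1/(1 + 2*N) (H(N) = 1/(N + (1 + N)) = 1/(1 + 2*N))
(-19330 + H(-74)) + 20361 = (-19330 + 1/(1 + 2*(-74))) + 20361 = (-19330 + 1/(1 - 148)) + 20361 = (-19330 + 1/(-147)) + 20361 = (-19330 - 1/147) + 20361 = -2841511/147 + 20361 = 151556/147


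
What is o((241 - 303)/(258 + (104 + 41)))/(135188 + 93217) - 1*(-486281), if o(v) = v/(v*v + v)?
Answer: 1221759129868/2512455 ≈ 4.8628e+5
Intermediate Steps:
o(v) = v/(v + v**2) (o(v) = v/(v**2 + v) = v/(v + v**2))
o((241 - 303)/(258 + (104 + 41)))/(135188 + 93217) - 1*(-486281) = 1/((1 + (241 - 303)/(258 + (104 + 41)))*(135188 + 93217)) - 1*(-486281) = 1/((1 - 62/(258 + 145))*228405) + 486281 = (1/228405)/(1 - 62/403) + 486281 = (1/228405)/(1 - 62*1/403) + 486281 = (1/228405)/(1 - 2/13) + 486281 = (1/228405)/(11/13) + 486281 = (13/11)*(1/228405) + 486281 = 13/2512455 + 486281 = 1221759129868/2512455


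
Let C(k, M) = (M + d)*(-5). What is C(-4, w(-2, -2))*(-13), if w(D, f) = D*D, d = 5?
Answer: 585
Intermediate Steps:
w(D, f) = D²
C(k, M) = -25 - 5*M (C(k, M) = (M + 5)*(-5) = (5 + M)*(-5) = -25 - 5*M)
C(-4, w(-2, -2))*(-13) = (-25 - 5*(-2)²)*(-13) = (-25 - 5*4)*(-13) = (-25 - 20)*(-13) = -45*(-13) = 585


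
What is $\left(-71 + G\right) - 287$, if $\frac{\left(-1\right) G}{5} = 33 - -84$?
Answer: $-943$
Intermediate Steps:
$G = -585$ ($G = - 5 \left(33 - -84\right) = - 5 \left(33 + 84\right) = \left(-5\right) 117 = -585$)
$\left(-71 + G\right) - 287 = \left(-71 - 585\right) - 287 = -656 - 287 = -943$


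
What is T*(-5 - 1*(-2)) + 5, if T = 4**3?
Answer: -187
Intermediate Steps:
T = 64
T*(-5 - 1*(-2)) + 5 = 64*(-5 - 1*(-2)) + 5 = 64*(-5 + 2) + 5 = 64*(-3) + 5 = -192 + 5 = -187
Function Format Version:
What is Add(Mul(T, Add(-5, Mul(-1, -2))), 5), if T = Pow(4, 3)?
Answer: -187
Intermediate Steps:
T = 64
Add(Mul(T, Add(-5, Mul(-1, -2))), 5) = Add(Mul(64, Add(-5, Mul(-1, -2))), 5) = Add(Mul(64, Add(-5, 2)), 5) = Add(Mul(64, -3), 5) = Add(-192, 5) = -187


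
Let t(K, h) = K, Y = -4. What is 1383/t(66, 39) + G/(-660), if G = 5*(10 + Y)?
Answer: 230/11 ≈ 20.909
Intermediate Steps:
G = 30 (G = 5*(10 - 4) = 5*6 = 30)
1383/t(66, 39) + G/(-660) = 1383/66 + 30/(-660) = 1383*(1/66) + 30*(-1/660) = 461/22 - 1/22 = 230/11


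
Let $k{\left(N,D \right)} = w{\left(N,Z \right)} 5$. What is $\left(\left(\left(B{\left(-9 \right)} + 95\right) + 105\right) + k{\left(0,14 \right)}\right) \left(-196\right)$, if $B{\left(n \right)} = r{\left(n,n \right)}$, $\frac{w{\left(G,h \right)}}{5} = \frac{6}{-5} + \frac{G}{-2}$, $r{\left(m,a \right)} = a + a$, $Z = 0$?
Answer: $-29792$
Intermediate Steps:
$r{\left(m,a \right)} = 2 a$
$w{\left(G,h \right)} = -6 - \frac{5 G}{2}$ ($w{\left(G,h \right)} = 5 \left(\frac{6}{-5} + \frac{G}{-2}\right) = 5 \left(6 \left(- \frac{1}{5}\right) + G \left(- \frac{1}{2}\right)\right) = 5 \left(- \frac{6}{5} - \frac{G}{2}\right) = -6 - \frac{5 G}{2}$)
$k{\left(N,D \right)} = -30 - \frac{25 N}{2}$ ($k{\left(N,D \right)} = \left(-6 - \frac{5 N}{2}\right) 5 = -30 - \frac{25 N}{2}$)
$B{\left(n \right)} = 2 n$
$\left(\left(\left(B{\left(-9 \right)} + 95\right) + 105\right) + k{\left(0,14 \right)}\right) \left(-196\right) = \left(\left(\left(2 \left(-9\right) + 95\right) + 105\right) - 30\right) \left(-196\right) = \left(\left(\left(-18 + 95\right) + 105\right) + \left(-30 + 0\right)\right) \left(-196\right) = \left(\left(77 + 105\right) - 30\right) \left(-196\right) = \left(182 - 30\right) \left(-196\right) = 152 \left(-196\right) = -29792$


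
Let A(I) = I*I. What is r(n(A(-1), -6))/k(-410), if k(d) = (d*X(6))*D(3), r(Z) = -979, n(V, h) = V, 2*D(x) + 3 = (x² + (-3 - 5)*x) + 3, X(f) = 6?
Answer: -979/18450 ≈ -0.053062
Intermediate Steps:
A(I) = I²
D(x) = x²/2 - 4*x (D(x) = -3/2 + ((x² + (-3 - 5)*x) + 3)/2 = -3/2 + ((x² - 8*x) + 3)/2 = -3/2 + (3 + x² - 8*x)/2 = -3/2 + (3/2 + x²/2 - 4*x) = x²/2 - 4*x)
k(d) = -45*d (k(d) = (d*6)*((½)*3*(-8 + 3)) = (6*d)*((½)*3*(-5)) = (6*d)*(-15/2) = -45*d)
r(n(A(-1), -6))/k(-410) = -979/((-45*(-410))) = -979/18450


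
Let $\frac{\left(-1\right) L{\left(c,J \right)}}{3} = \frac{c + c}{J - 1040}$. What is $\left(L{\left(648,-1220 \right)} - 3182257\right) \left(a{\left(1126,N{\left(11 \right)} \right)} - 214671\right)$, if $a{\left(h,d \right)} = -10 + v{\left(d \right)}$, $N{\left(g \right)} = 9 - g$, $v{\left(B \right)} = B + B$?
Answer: $\frac{77199619642321}{113} \approx 6.8318 \cdot 10^{11}$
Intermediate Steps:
$v{\left(B \right)} = 2 B$
$L{\left(c,J \right)} = - \frac{6 c}{-1040 + J}$ ($L{\left(c,J \right)} = - 3 \frac{c + c}{J - 1040} = - 3 \frac{2 c}{-1040 + J} = - \frac{6 c}{-1040 + J}$)
$a{\left(h,d \right)} = -10 + 2 d$
$\left(L{\left(648,-1220 \right)} - 3182257\right) \left(a{\left(1126,N{\left(11 \right)} \right)} - 214671\right) = \left(\left(-6\right) 648 \frac{1}{-1040 - 1220} - 3182257\right) \left(\left(-10 + 2 \left(9 - 11\right)\right) - 214671\right) = \left(\left(-6\right) 648 \frac{1}{-2260} - 3182257\right) \left(\left(-10 + 2 \left(9 - 11\right)\right) - 214671\right) = \left(\left(-6\right) 648 \left(- \frac{1}{2260}\right) - 3182257\right) \left(\left(-10 + 2 \left(-2\right)\right) - 214671\right) = \left(\frac{972}{565} - 3182257\right) \left(\left(-10 - 4\right) - 214671\right) = - \frac{1797974233 \left(-14 - 214671\right)}{565} = \left(- \frac{1797974233}{565}\right) \left(-214685\right) = \frac{77199619642321}{113}$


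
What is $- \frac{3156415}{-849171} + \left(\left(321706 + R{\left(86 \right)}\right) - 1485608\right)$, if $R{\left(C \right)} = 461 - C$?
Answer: $- \frac{988030229702}{849171} \approx -1.1635 \cdot 10^{6}$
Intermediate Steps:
$- \frac{3156415}{-849171} + \left(\left(321706 + R{\left(86 \right)}\right) - 1485608\right) = - \frac{3156415}{-849171} + \left(\left(321706 + \left(461 - 86\right)\right) - 1485608\right) = \left(-3156415\right) \left(- \frac{1}{849171}\right) + \left(\left(321706 + \left(461 - 86\right)\right) - 1485608\right) = \frac{3156415}{849171} + \left(\left(321706 + 375\right) - 1485608\right) = \frac{3156415}{849171} + \left(322081 - 1485608\right) = \frac{3156415}{849171} - 1163527 = - \frac{988030229702}{849171}$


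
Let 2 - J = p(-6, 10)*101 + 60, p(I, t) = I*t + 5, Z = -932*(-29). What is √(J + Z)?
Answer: 5*√1301 ≈ 180.35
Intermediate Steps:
Z = 27028
p(I, t) = 5 + I*t
J = 5497 (J = 2 - ((5 - 6*10)*101 + 60) = 2 - ((5 - 60)*101 + 60) = 2 - (-55*101 + 60) = 2 - (-5555 + 60) = 2 - 1*(-5495) = 2 + 5495 = 5497)
√(J + Z) = √(5497 + 27028) = √32525 = 5*√1301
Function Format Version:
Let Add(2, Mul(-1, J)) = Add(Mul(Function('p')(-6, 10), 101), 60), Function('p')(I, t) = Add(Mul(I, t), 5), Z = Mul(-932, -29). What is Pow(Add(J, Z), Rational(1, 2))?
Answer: Mul(5, Pow(1301, Rational(1, 2))) ≈ 180.35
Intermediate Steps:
Z = 27028
Function('p')(I, t) = Add(5, Mul(I, t))
J = 5497 (J = Add(2, Mul(-1, Add(Mul(Add(5, Mul(-6, 10)), 101), 60))) = Add(2, Mul(-1, Add(Mul(Add(5, -60), 101), 60))) = Add(2, Mul(-1, Add(Mul(-55, 101), 60))) = Add(2, Mul(-1, Add(-5555, 60))) = Add(2, Mul(-1, -5495)) = Add(2, 5495) = 5497)
Pow(Add(J, Z), Rational(1, 2)) = Pow(Add(5497, 27028), Rational(1, 2)) = Pow(32525, Rational(1, 2)) = Mul(5, Pow(1301, Rational(1, 2)))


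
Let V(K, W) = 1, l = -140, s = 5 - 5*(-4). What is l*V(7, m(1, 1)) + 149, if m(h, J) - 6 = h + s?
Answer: 9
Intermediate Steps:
s = 25 (s = 5 + 20 = 25)
m(h, J) = 31 + h (m(h, J) = 6 + (h + 25) = 6 + (25 + h) = 31 + h)
l*V(7, m(1, 1)) + 149 = -140*1 + 149 = -140 + 149 = 9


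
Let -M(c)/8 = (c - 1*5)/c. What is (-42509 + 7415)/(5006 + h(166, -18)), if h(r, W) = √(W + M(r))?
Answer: -7290743406/1039992563 + 17547*I*√177454/1039992563 ≈ -7.0104 + 0.0071075*I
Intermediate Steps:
M(c) = -8*(-5 + c)/c (M(c) = -8*(c - 1*5)/c = -8*(c - 5)/c = -8*(-5 + c)/c)
h(r, W) = √(-8 + W + 40/r) (h(r, W) = √(W + (-8 + 40/r)) = √(-8 + W + 40/r))
(-42509 + 7415)/(5006 + h(166, -18)) = (-42509 + 7415)/(5006 + √(-8 - 18 + 40/166)) = -35094/(5006 + √(-8 - 18 + 40*(1/166))) = -35094/(5006 + √(-8 - 18 + 20/83)) = -35094/(5006 + √(-2138/83)) = -35094/(5006 + I*√177454/83)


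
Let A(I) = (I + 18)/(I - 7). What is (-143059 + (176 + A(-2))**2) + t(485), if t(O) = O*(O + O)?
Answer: 28977295/81 ≈ 3.5774e+5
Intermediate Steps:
A(I) = (18 + I)/(-7 + I)
t(O) = 2*O**2 (t(O) = O*(2*O) = 2*O**2)
(-143059 + (176 + A(-2))**2) + t(485) = (-143059 + (176 + (18 - 2)/(-7 - 2))**2) + 2*485**2 = (-143059 + (176 + 16/(-9))**2) + 2*235225 = (-143059 + (176 - 1/9*16)**2) + 470450 = (-143059 + (176 - 16/9)**2) + 470450 = (-143059 + (1568/9)**2) + 470450 = (-143059 + 2458624/81) + 470450 = -9129155/81 + 470450 = 28977295/81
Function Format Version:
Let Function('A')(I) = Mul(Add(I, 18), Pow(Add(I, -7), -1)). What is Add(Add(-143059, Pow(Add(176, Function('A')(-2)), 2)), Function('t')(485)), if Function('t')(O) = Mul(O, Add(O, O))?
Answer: Rational(28977295, 81) ≈ 3.5774e+5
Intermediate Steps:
Function('A')(I) = Mul(Pow(Add(-7, I), -1), Add(18, I)) (Function('A')(I) = Mul(Add(18, I), Pow(Add(-7, I), -1)) = Mul(Pow(Add(-7, I), -1), Add(18, I)))
Function('t')(O) = Mul(2, Pow(O, 2)) (Function('t')(O) = Mul(O, Mul(2, O)) = Mul(2, Pow(O, 2)))
Add(Add(-143059, Pow(Add(176, Function('A')(-2)), 2)), Function('t')(485)) = Add(Add(-143059, Pow(Add(176, Mul(Pow(Add(-7, -2), -1), Add(18, -2))), 2)), Mul(2, Pow(485, 2))) = Add(Add(-143059, Pow(Add(176, Mul(Pow(-9, -1), 16)), 2)), Mul(2, 235225)) = Add(Add(-143059, Pow(Add(176, Mul(Rational(-1, 9), 16)), 2)), 470450) = Add(Add(-143059, Pow(Add(176, Rational(-16, 9)), 2)), 470450) = Add(Add(-143059, Pow(Rational(1568, 9), 2)), 470450) = Add(Add(-143059, Rational(2458624, 81)), 470450) = Add(Rational(-9129155, 81), 470450) = Rational(28977295, 81)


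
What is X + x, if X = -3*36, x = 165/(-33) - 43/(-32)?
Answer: -3573/32 ≈ -111.66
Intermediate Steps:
x = -117/32 (x = 165*(-1/33) - 43*(-1/32) = -5 + 43/32 = -117/32 ≈ -3.6563)
X = -108
X + x = -108 - 117/32 = -3573/32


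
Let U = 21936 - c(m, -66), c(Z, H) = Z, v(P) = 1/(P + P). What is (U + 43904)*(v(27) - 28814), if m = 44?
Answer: -17062602530/9 ≈ -1.8958e+9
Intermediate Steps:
v(P) = 1/(2*P)
U = 21892 (U = 21936 - 1*44 = 21936 - 44 = 21892)
(U + 43904)*(v(27) - 28814) = (21892 + 43904)*((1/2)/27 - 28814) = 65796*((1/2)*(1/27) - 28814) = 65796*(1/54 - 28814) = 65796*(-1555955/54) = -17062602530/9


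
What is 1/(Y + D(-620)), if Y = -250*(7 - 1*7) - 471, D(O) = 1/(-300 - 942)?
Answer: -1242/584983 ≈ -0.0021231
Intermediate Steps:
D(O) = -1/1242 (D(O) = 1/(-1242) = -1/1242)
Y = -471 (Y = -250*(7 - 7) - 471 = -250*0 - 471 = 0 - 471 = -471)
1/(Y + D(-620)) = 1/(-471 - 1/1242) = 1/(-584983/1242) = -1242/584983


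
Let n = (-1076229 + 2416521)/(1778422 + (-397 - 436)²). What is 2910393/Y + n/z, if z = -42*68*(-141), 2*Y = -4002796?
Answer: -1231953553631446/847181690213919 ≈ -1.4542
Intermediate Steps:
Y = -2001398 (Y = (½)*(-4002796) = -2001398)
n = 1340292/2472311 (n = 1340292/(1778422 + (-833)²) = 1340292/(1778422 + 693889) = 1340292/2472311 ≈ 0.54212)
z = 402696 (z = -2856*(-141) = 402696)
2910393/Y + n/z = 2910393/(-2001398) + (1340292/2472311)/402696 = 2910393*(-1/2001398) + (1340292/2472311)*(1/402696) = -2910393/2001398 + 111691/82965812538 = -1231953553631446/847181690213919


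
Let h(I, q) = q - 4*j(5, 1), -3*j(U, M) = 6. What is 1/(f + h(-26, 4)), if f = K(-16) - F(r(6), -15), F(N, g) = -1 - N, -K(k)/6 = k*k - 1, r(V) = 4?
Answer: -1/1513 ≈ -0.00066094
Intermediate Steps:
j(U, M) = -2 (j(U, M) = -1/3*6 = -2)
K(k) = 6 - 6*k**2 (K(k) = -6*(k*k - 1) = -6*(k**2 - 1) = -6*(-1 + k**2) = 6 - 6*k**2)
h(I, q) = 8 + q (h(I, q) = q - 4*(-2) = q + 8 = 8 + q)
f = -1525 (f = (6 - 6*(-16)**2) - (-1 - 1*4) = (6 - 6*256) - (-1 - 4) = (6 - 1536) - 1*(-5) = -1530 + 5 = -1525)
1/(f + h(-26, 4)) = 1/(-1525 + (8 + 4)) = 1/(-1525 + 12) = 1/(-1513) = -1/1513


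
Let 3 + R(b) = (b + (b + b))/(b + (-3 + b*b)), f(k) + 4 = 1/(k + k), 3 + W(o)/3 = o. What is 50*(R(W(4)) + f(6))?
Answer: -1775/6 ≈ -295.83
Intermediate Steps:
W(o) = -9 + 3*o
f(k) = -4 + 1/(2*k) (f(k) = -4 + 1/(k + k) = -4 + 1/(2*k))
R(b) = -3 + 3*b/(-3 + b + b**2) (R(b) = -3 + (b + (b + b))/(b + (-3 + b*b)) = -3 + (b + 2*b)/(b + (-3 + b**2)) = -3 + (3*b)/(-3 + b + b**2) = -3 + 3*b/(-3 + b + b**2))
50*(R(W(4)) + f(6)) = 50*(3*(3 - (-9 + 3*4)**2)/(-3 + (-9 + 3*4) + (-9 + 3*4)**2) + (-4 + (1/2)/6)) = 50*(3*(3 - (-9 + 12)**2)/(-3 + (-9 + 12) + (-9 + 12)**2) + (-4 + (1/2)*(1/6))) = 50*(3*(3 - 1*3**2)/(-3 + 3 + 3**2) + (-4 + 1/12)) = 50*(3*(3 - 1*9)/(-3 + 3 + 9) - 47/12) = 50*(3*(3 - 9)/9 - 47/12) = 50*(3*(1/9)*(-6) - 47/12) = 50*(-2 - 47/12) = 50*(-71/12) = -1775/6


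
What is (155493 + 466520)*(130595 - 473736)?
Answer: -213438162833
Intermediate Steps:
(155493 + 466520)*(130595 - 473736) = 622013*(-343141) = -213438162833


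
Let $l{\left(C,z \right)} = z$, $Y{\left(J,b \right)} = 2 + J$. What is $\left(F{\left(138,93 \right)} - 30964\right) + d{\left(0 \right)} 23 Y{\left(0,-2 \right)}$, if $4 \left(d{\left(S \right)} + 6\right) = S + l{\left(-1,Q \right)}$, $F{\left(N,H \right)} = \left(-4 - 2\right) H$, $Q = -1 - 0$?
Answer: $- \frac{63619}{2} \approx -31810.0$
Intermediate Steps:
$Q = -1$ ($Q = -1 + 0 = -1$)
$F{\left(N,H \right)} = - 6 H$
$d{\left(S \right)} = - \frac{25}{4} + \frac{S}{4}$ ($d{\left(S \right)} = -6 + \frac{S - 1}{4} = -6 + \frac{-1 + S}{4} = -6 + \left(- \frac{1}{4} + \frac{S}{4}\right) = - \frac{25}{4} + \frac{S}{4}$)
$\left(F{\left(138,93 \right)} - 30964\right) + d{\left(0 \right)} 23 Y{\left(0,-2 \right)} = \left(\left(-6\right) 93 - 30964\right) + \left(- \frac{25}{4} + \frac{1}{4} \cdot 0\right) 23 \left(2 + 0\right) = \left(-558 - 30964\right) + \left(- \frac{25}{4} + 0\right) 23 \cdot 2 = -31522 + \left(- \frac{25}{4}\right) 23 \cdot 2 = -31522 - \frac{575}{2} = - \frac{63619}{2}$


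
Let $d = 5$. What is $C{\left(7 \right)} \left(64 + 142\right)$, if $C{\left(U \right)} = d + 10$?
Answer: $3090$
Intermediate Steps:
$C{\left(U \right)} = 15$ ($C{\left(U \right)} = 5 + 10 = 15$)
$C{\left(7 \right)} \left(64 + 142\right) = 15 \left(64 + 142\right) = 15 \cdot 206 = 3090$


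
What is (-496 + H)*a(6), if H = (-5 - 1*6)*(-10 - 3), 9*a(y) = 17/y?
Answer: -6001/54 ≈ -111.13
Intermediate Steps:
a(y) = 17/(9*y) (a(y) = (17/y)/9 = 17/(9*y))
H = 143 (H = (-5 - 6)*(-13) = -11*(-13) = 143)
(-496 + H)*a(6) = (-496 + 143)*((17/9)/6) = -6001/(9*6) = -353*17/54 = -6001/54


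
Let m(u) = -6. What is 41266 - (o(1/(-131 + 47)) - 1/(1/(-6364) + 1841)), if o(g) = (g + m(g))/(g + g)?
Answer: 961038434049/23432246 ≈ 41014.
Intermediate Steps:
o(g) = (-6 + g)/(2*g) (o(g) = (g - 6)/(g + g) = (-6 + g)/((2*g)) = (-6 + g)*(1/(2*g)) = (-6 + g)/(2*g))
41266 - (o(1/(-131 + 47)) - 1/(1/(-6364) + 1841)) = 41266 - ((-6 + 1/(-131 + 47))/(2*(1/(-131 + 47))) - 1/(1/(-6364) + 1841)) = 41266 - ((-6 + 1/(-84))/(2*(1/(-84))) - 1/(-1/6364 + 1841)) = 41266 - ((-6 - 1/84)/(2*(-1/84)) - 1/11716123/6364) = 41266 - ((½)*(-84)*(-505/84) - 1*6364/11716123) = 41266 - (505/2 - 6364/11716123) = 41266 - 1*5916629387/23432246 = 41266 - 5916629387/23432246 = 961038434049/23432246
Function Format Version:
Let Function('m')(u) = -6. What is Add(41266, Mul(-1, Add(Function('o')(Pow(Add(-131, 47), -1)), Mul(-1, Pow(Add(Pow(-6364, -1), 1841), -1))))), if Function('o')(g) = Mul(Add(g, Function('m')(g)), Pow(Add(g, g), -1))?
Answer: Rational(961038434049, 23432246) ≈ 41014.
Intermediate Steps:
Function('o')(g) = Mul(Rational(1, 2), Pow(g, -1), Add(-6, g)) (Function('o')(g) = Mul(Add(g, -6), Pow(Add(g, g), -1)) = Mul(Add(-6, g), Pow(Mul(2, g), -1)) = Mul(Add(-6, g), Mul(Rational(1, 2), Pow(g, -1))) = Mul(Rational(1, 2), Pow(g, -1), Add(-6, g)))
Add(41266, Mul(-1, Add(Function('o')(Pow(Add(-131, 47), -1)), Mul(-1, Pow(Add(Pow(-6364, -1), 1841), -1))))) = Add(41266, Mul(-1, Add(Mul(Rational(1, 2), Pow(Pow(Add(-131, 47), -1), -1), Add(-6, Pow(Add(-131, 47), -1))), Mul(-1, Pow(Add(Pow(-6364, -1), 1841), -1))))) = Add(41266, Mul(-1, Add(Mul(Rational(1, 2), Pow(Pow(-84, -1), -1), Add(-6, Pow(-84, -1))), Mul(-1, Pow(Add(Rational(-1, 6364), 1841), -1))))) = Add(41266, Mul(-1, Add(Mul(Rational(1, 2), Pow(Rational(-1, 84), -1), Add(-6, Rational(-1, 84))), Mul(-1, Pow(Rational(11716123, 6364), -1))))) = Add(41266, Mul(-1, Add(Mul(Rational(1, 2), -84, Rational(-505, 84)), Mul(-1, Rational(6364, 11716123))))) = Add(41266, Mul(-1, Add(Rational(505, 2), Rational(-6364, 11716123)))) = Add(41266, Mul(-1, Rational(5916629387, 23432246))) = Add(41266, Rational(-5916629387, 23432246)) = Rational(961038434049, 23432246)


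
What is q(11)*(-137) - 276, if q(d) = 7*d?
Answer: -10825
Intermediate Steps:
q(11)*(-137) - 276 = (7*11)*(-137) - 276 = 77*(-137) - 276 = -10549 - 276 = -10825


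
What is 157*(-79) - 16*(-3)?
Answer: -12355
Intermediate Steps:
157*(-79) - 16*(-3) = -12403 + 48 = -12355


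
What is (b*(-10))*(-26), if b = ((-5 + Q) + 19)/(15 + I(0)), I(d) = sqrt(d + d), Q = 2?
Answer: 832/3 ≈ 277.33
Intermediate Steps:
I(d) = sqrt(2)*sqrt(d) (I(d) = sqrt(2*d) = sqrt(2)*sqrt(d))
b = 16/15 (b = ((-5 + 2) + 19)/(15 + sqrt(2)*sqrt(0)) = (-3 + 19)/(15 + sqrt(2)*0) = 16/(15 + 0) = 16/15 ≈ 1.0667)
(b*(-10))*(-26) = ((16/15)*(-10))*(-26) = -32/3*(-26) = 832/3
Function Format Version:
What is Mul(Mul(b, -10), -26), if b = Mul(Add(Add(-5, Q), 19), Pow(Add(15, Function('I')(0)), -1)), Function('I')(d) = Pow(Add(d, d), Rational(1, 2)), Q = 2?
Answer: Rational(832, 3) ≈ 277.33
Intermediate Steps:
Function('I')(d) = Mul(Pow(2, Rational(1, 2)), Pow(d, Rational(1, 2))) (Function('I')(d) = Pow(Mul(2, d), Rational(1, 2)) = Mul(Pow(2, Rational(1, 2)), Pow(d, Rational(1, 2))))
b = Rational(16, 15) (b = Mul(Add(Add(-5, 2), 19), Pow(Add(15, Mul(Pow(2, Rational(1, 2)), Pow(0, Rational(1, 2)))), -1)) = Mul(Add(-3, 19), Pow(Add(15, Mul(Pow(2, Rational(1, 2)), 0)), -1)) = Mul(16, Pow(Add(15, 0), -1)) = Mul(16, Pow(15, -1)) = Mul(16, Rational(1, 15)) = Rational(16, 15) ≈ 1.0667)
Mul(Mul(b, -10), -26) = Mul(Mul(Rational(16, 15), -10), -26) = Mul(Rational(-32, 3), -26) = Rational(832, 3)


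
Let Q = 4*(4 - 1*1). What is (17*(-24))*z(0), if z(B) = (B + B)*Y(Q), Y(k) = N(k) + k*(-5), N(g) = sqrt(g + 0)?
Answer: 0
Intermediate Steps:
N(g) = sqrt(g)
Q = 12 (Q = 4*(4 - 1) = 4*3 = 12)
Y(k) = sqrt(k) - 5*k (Y(k) = sqrt(k) + k*(-5) = sqrt(k) - 5*k)
z(B) = 2*B*(-60 + 2*sqrt(3)) (z(B) = (B + B)*(sqrt(12) - 5*12) = (2*B)*(2*sqrt(3) - 60) = (2*B)*(-60 + 2*sqrt(3)) = 2*B*(-60 + 2*sqrt(3)))
(17*(-24))*z(0) = (17*(-24))*(4*0*(-30 + sqrt(3))) = -408*0 = 0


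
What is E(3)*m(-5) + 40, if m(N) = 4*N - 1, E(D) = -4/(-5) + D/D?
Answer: 11/5 ≈ 2.2000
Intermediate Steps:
E(D) = 9/5 (E(D) = -4*(-⅕) + 1 = ⅘ + 1 = 9/5)
m(N) = -1 + 4*N
E(3)*m(-5) + 40 = 9*(-1 + 4*(-5))/5 + 40 = 9*(-1 - 20)/5 + 40 = (9/5)*(-21) + 40 = -189/5 + 40 = 11/5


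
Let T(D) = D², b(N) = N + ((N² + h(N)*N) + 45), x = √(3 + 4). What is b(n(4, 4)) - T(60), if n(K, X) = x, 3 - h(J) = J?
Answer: -3555 + 4*√7 ≈ -3544.4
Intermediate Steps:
x = √7 ≈ 2.6458
h(J) = 3 - J
n(K, X) = √7
b(N) = 45 + N + N² + N*(3 - N) (b(N) = N + ((N² + (3 - N)*N) + 45) = N + ((N² + N*(3 - N)) + 45) = N + (45 + N² + N*(3 - N)) = 45 + N + N² + N*(3 - N))
b(n(4, 4)) - T(60) = (45 + 4*√7) - 1*60² = (45 + 4*√7) - 1*3600 = (45 + 4*√7) - 3600 = -3555 + 4*√7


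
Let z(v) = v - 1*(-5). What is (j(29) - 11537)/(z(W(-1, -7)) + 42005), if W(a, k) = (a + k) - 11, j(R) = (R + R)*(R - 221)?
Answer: -22673/41991 ≈ -0.53995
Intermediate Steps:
j(R) = 2*R*(-221 + R) (j(R) = (2*R)*(-221 + R) = 2*R*(-221 + R))
W(a, k) = -11 + a + k
z(v) = 5 + v (z(v) = v + 5 = 5 + v)
(j(29) - 11537)/(z(W(-1, -7)) + 42005) = (2*29*(-221 + 29) - 11537)/((5 + (-11 - 1 - 7)) + 42005) = (2*29*(-192) - 11537)/((5 - 19) + 42005) = (-11136 - 11537)/(-14 + 42005) = -22673/41991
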